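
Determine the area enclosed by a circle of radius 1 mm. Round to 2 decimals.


Shape: circle
Radius r = 1 mm
Formula: A = pi * r^2
r^2 = 1^2 = 1
A = pi * 1
A = 3.14
3.14 mm^2


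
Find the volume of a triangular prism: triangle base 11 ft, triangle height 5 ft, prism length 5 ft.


Shape: triangular prism
Triangle base = 11 ft, triangle height = 5 ft, prism length L = 5 ft
Formula: V = (1/2 * b * h_tri) * L
Cross-section area = 0.5 * 11 * 5 = 27.5
V = 27.5 * 5
V = 137.5
137.5 ft^3


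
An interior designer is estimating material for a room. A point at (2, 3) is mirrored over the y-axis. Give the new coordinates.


Transformation: reflection
Original point: (2, 3)
Rule for reflection over the y-axis: (x, y) -> (-x, y)
Apply: (2, 3) -> (-2, 3)
(-2, 3)


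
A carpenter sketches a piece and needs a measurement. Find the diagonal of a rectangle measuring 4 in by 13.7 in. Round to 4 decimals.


Shape: rectangle (diagonal via Pythagoras)
Sides: 4 in and 13.7 in
Formula: d = sqrt(l^2 + w^2)
l^2 = 16, w^2 = 187.69
l^2 + w^2 = 203.69
d = sqrt(203.69)
d = 14.272
14.272 in


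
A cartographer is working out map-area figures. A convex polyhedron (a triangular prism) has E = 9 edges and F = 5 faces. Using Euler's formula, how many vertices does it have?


Polyhedron: triangular prism
Euler's formula for convex polyhedra: V - E + F = 2
Given: E = 9 edges and F = 5 faces
Solve for V:
V = 2 + E - F = 2 + 9 - 5 = 6
6 vertices


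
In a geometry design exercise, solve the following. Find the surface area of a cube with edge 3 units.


Shape: cube
Side s = 3 units
A cube has 6 square faces.
Formula: SA = 6 * s^2
s^2 = 9
SA = 6 * 9
SA = 54
54 units^2


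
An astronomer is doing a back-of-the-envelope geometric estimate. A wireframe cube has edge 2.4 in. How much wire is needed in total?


Shape: cube
Side s = 2.4 in
A cube has 12 edges, all equal.
Formula: total edge length = 12 * s
Total = 12 * 2.4
Total = 28.8
28.8 in


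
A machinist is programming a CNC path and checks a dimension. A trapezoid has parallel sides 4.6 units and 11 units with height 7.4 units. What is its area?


Shape: trapezoid
Parallel sides a = 4.6 units, b = 11 units; Height h = 7.4 units
Formula: A = (a + b) * h / 2
a + b = 4.6 + 11 = 15.6
A = 15.6 * 7.4 / 2
A = 115.44 / 2
A = 57.72
57.72 units^2


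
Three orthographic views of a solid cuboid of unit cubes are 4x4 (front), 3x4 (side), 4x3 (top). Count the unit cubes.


Orthographic views of a solid rectangular block:
Front view 4 x 4 -> length = 4, height = 4
Side view 3 x 4 -> width = 3, height = 4 (consistent)
Top view 4 x 3 -> confirms length = 4, width = 3
The block is 4 x 3 x 4.
Total unit cubes = 4 * 3 * 4 = 48
48 unit cubes


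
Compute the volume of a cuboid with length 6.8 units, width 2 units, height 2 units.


Shape: rectangular prism
l = 6.8 units, w = 2 units, h = 2 units
Formula: V = l * w * h
V = 6.8 * 2 * 2
V = 13.6 * 2
V = 27.2
27.2 units^3


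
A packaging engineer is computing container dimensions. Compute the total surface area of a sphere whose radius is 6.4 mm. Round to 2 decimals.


Shape: sphere
Radius r = 6.4 mm
Formula: SA = 4 * pi * r^2
r^2 = 40.96
SA = 4 * pi * 40.96
SA = 163.84 * pi
SA = 514.72
514.72 mm^2


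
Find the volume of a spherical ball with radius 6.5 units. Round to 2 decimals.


Shape: sphere
Radius r = 6.5 units
Formula: V = (4/3) * pi * r^3
r^3 = 274.625
(4/3) * 274.625 = 366.166667
V = 366.166667 * pi
V = 1150.35
1150.35 units^3


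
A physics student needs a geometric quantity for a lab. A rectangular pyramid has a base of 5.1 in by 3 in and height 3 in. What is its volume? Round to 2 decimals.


Shape: rectangular pyramid
Base: 5.1 in x 3 in, Height h = 3 in
Formula: V = (1/3) * base_area * h
base_area = 5.1 * 3 = 15.3
base_area * h = 15.3 * 3 = 45.9
V = 45.9 / 3
V = 15.3
15.3 in^3


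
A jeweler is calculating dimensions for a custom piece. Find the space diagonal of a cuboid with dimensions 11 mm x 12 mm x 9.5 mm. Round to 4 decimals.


Shape: rectangular box (space diagonal)
l = 11 mm, w = 12 mm, h = 9.5 mm
Visualize: the diagonal of the base, then a right triangle with that diagonal and the height.
Formula: d = sqrt(l^2 + w^2 + h^2)
l^2 + w^2 + h^2 = 121 + 144 + 90.25 = 355.25
d = sqrt(355.25)
d = 18.8481
18.8481 mm


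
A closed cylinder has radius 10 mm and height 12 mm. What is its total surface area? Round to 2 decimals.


Shape: closed cylinder
Radius r = 10 mm, Height h = 12 mm
Formula: SA = 2*pi*r^2 + 2*pi*r*h = 2*pi*r*(r + h)
r + h = 22
2 * r * (r + h) = 2 * 10 * 22 = 440
SA = 440 * pi
SA = 1382.3
1382.3 mm^2


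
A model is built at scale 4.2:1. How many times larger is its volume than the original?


Linear scale factor k = 4.2
Rule: under a linear scaling by k, volumes scale by k^3.
k^3 = 4.2 * 4.2 * 4.2
k^3 = 17.64 * 4.2
k^3 = 74.088
Volume scales by a factor of 74.088.
74.088 (dimensionless)


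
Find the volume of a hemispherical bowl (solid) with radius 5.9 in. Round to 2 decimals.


Shape: hemisphere (half of a sphere)
Radius r = 5.9 in
Formula: V = (1/2) * (4/3) * pi * r^3 = (2/3) * pi * r^3
r^3 = 205.379
(2/3) * 205.379 = 136.919333
V = 136.919333 * pi
V = 430.14
430.14 in^3


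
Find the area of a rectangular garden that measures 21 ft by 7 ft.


Shape: rectangle
Length l = 21 ft, Width w = 7 ft
Formula: A = l * w
A = 21 * 7
A = 147
147 ft^2


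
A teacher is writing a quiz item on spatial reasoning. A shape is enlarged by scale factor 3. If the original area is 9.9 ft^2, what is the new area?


Linear scale factor k = 3
Original area = 9.9 ft^2
Rule: under a linear scaling by k, areas scale by k^2.
k^2 = 3^2 = 9
New area = 9.9 * 9
New area = 89.1
89.1 ft^2


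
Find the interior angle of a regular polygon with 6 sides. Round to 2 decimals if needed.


Shape: regular hexagon (6 sides)
Formula: interior angle = (n - 2) * 180 / n
(n - 2) = 4
(n - 2) * 180 = 720
angle = 720 / 6
angle = 120
120 degrees


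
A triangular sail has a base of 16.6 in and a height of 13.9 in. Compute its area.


Shape: triangle
Base b = 16.6 in, Height h = 13.9 in
Formula: A = (1/2) * b * h
A = 0.5 * 16.6 * 13.9
A = 0.5 * 230.74
A = 115.37
115.37 in^2


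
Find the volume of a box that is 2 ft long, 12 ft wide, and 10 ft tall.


Shape: rectangular prism
l = 2 ft, w = 12 ft, h = 10 ft
Formula: V = l * w * h
V = 2 * 12 * 10
V = 24 * 10
V = 240
240 ft^3


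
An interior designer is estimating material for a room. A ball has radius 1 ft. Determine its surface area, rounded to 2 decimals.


Shape: sphere
Radius r = 1 ft
Formula: SA = 4 * pi * r^2
r^2 = 1
SA = 4 * pi * 1
SA = 4 * pi
SA = 12.57
12.57 ft^2


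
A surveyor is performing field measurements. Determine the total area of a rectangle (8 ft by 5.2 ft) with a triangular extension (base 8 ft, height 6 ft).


Composite shape: rectangle + triangle
Rectangle area = 8 * 5.2 = 41.6
Triangle area = 0.5 * 8 * 6 = 24
Total = 41.6 + 24
Total = 65.6
65.6 ft^2


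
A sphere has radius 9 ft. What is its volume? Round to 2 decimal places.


Shape: sphere
Radius r = 9 ft
Formula: V = (4/3) * pi * r^3
r^3 = 729
(4/3) * 729 = 972
V = 972 * pi
V = 3053.63
3053.63 ft^3


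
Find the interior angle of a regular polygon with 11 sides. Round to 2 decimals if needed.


Shape: regular hendecagon (11 sides)
Formula: interior angle = (n - 2) * 180 / n
(n - 2) = 9
(n - 2) * 180 = 1620
angle = 1620 / 11
angle = 147.27
147.27 degrees


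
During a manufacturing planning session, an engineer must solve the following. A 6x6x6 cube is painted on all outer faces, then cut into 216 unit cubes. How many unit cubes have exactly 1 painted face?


Large cube: 6 x 6 x 6, cut into unit cubes.
n = 6, so n - 2 = 4
Cubes with 1 painted face lie in the interior of each face.
A cube has 6 faces; each contributes (n - 2)^2 = 16 such cubes.
Count = 6 * 16 = 96
96 unit cubes


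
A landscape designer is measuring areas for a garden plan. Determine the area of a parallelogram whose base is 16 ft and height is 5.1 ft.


Shape: parallelogram
Base b = 16 ft, Height h = 5.1 ft
Formula: A = b * h
A = 16 * 5.1
A = 81.6
81.6 ft^2


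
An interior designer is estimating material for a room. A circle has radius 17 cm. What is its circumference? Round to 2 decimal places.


Shape: circle
Radius r = 17 cm
Formula: C = 2 * pi * r
C = 2 * pi * 17
C = 34 * pi
C = 106.81
106.81 cm


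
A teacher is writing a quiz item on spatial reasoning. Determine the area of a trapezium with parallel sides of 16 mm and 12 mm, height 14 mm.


Shape: trapezoid
Parallel sides a = 16 mm, b = 12 mm; Height h = 14 mm
Formula: A = (a + b) * h / 2
a + b = 16 + 12 = 28
A = 28 * 14 / 2
A = 392 / 2
A = 196
196 mm^2


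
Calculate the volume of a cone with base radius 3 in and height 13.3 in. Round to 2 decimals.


Shape: cone
Radius r = 3 in, Height h = 13.3 in
Formula: V = (1/3) * pi * r^2 * h
r^2 = 9
pi * r^2 * h = pi * 9 * 13.3 = 119.7 * pi
V = 119.7 * pi / 3
V = 125.35
125.35 in^3


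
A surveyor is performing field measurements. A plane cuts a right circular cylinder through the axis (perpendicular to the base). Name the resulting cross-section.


Solid: right circular cylinder
Cutting plane: through the axis (perpendicular to the base)
Visualize the intersection of the plane with the solid's surface.
The boundary of the cut region is a rectangle.
rectangle


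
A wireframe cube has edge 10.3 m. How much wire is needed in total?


Shape: cube
Side s = 10.3 m
A cube has 12 edges, all equal.
Formula: total edge length = 12 * s
Total = 12 * 10.3
Total = 123.6
123.6 m


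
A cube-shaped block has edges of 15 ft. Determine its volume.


Shape: cube
Side s = 15 ft
Formula: V = s^3
V = 15 * 15 * 15
V = 225 * 15
V = 3375
3375 ft^3


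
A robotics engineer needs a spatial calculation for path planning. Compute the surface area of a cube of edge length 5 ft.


Shape: cube
Side s = 5 ft
A cube has 6 square faces.
Formula: SA = 6 * s^2
s^2 = 25
SA = 6 * 25
SA = 150
150 ft^2


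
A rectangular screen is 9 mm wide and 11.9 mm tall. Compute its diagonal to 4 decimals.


Shape: rectangle (diagonal via Pythagoras)
Sides: 9 mm and 11.9 mm
Formula: d = sqrt(l^2 + w^2)
l^2 = 81, w^2 = 141.61
l^2 + w^2 = 222.61
d = sqrt(222.61)
d = 14.9201
14.9201 mm


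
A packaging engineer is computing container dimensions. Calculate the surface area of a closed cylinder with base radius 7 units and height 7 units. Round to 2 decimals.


Shape: closed cylinder
Radius r = 7 units, Height h = 7 units
Formula: SA = 2*pi*r^2 + 2*pi*r*h = 2*pi*r*(r + h)
r + h = 14
2 * r * (r + h) = 2 * 7 * 14 = 196
SA = 196 * pi
SA = 615.75
615.75 units^2


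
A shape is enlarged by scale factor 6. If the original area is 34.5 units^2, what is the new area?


Linear scale factor k = 6
Original area = 34.5 units^2
Rule: under a linear scaling by k, areas scale by k^2.
k^2 = 6^2 = 36
New area = 34.5 * 36
New area = 1242
1242 units^2


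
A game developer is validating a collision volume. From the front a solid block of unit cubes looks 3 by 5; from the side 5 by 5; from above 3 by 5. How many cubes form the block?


Orthographic views of a solid rectangular block:
Front view 3 x 5 -> length = 3, height = 5
Side view 5 x 5 -> width = 5, height = 5 (consistent)
Top view 3 x 5 -> confirms length = 3, width = 5
The block is 3 x 5 x 5.
Total unit cubes = 3 * 5 * 5 = 75
75 unit cubes


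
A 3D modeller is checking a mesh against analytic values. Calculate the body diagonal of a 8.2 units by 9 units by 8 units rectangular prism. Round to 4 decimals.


Shape: rectangular box (space diagonal)
l = 8.2 units, w = 9 units, h = 8 units
Visualize: the diagonal of the base, then a right triangle with that diagonal and the height.
Formula: d = sqrt(l^2 + w^2 + h^2)
l^2 + w^2 + h^2 = 67.24 + 81 + 64 = 212.24
d = sqrt(212.24)
d = 14.5685
14.5685 units


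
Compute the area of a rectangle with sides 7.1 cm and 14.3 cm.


Shape: rectangle
Length l = 7.1 cm, Width w = 14.3 cm
Formula: A = l * w
A = 7.1 * 14.3
A = 101.53
101.53 cm^2


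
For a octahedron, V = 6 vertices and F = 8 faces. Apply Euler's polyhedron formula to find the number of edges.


Polyhedron: octahedron
Euler's formula for convex polyhedra: V - E + F = 2
Given: V = 6 vertices and F = 8 faces
Solve for E:
E = V + F - 2 = 6 + 8 - 2 = 12
12 edges


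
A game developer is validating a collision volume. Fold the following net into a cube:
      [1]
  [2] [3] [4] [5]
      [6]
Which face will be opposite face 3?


Net: cross layout. Take square 3 as the base (bottom).
Fold the four squares in the horizontal row up around 3: 2 -> left, 4 -> right, 5 wraps to the top.
Fold 1 and 6 up from 3: 1 -> back, 6 -> front.
Opposite pairs are therefore: (1, 6), (2, 4), (3, 5).
Face 3 is opposite face 5.
face 5


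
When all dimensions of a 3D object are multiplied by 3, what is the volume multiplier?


Linear scale factor k = 3
Rule: under a linear scaling by k, volumes scale by k^3.
k^3 = 3 * 3 * 3
k^3 = 9 * 3
k^3 = 27
Volume scales by a factor of 27.
27 (dimensionless)


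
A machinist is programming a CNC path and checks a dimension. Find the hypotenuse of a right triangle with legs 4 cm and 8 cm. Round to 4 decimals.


Shape: right triangle
Legs a = 4 cm, b = 8 cm
Formula: c = sqrt(a^2 + b^2)
a^2 = 16, b^2 = 64
a^2 + b^2 = 80
c = sqrt(80)
c = 8.9443
8.9443 cm


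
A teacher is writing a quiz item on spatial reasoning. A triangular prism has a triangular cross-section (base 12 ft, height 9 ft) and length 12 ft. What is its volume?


Shape: triangular prism
Triangle base = 12 ft, triangle height = 9 ft, prism length L = 12 ft
Formula: V = (1/2 * b * h_tri) * L
Cross-section area = 0.5 * 12 * 9 = 54
V = 54 * 12
V = 648
648 ft^3


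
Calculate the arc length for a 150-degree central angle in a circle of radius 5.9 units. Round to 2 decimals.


Shape: circular arc
Radius r = 5.9 units, Angle = 150 degrees
Formula: L = (angle/360) * 2 * pi * r
2 * pi * r = 11.8 * pi
L = (150/360) * 11.8 * pi
L = 4.916667 * pi
L = 15.45
15.45 units


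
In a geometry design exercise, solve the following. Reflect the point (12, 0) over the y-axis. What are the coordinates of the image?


Transformation: reflection
Original point: (12, 0)
Rule for reflection over the y-axis: (x, y) -> (-x, y)
Apply: (12, 0) -> (-12, 0)
(-12, 0)


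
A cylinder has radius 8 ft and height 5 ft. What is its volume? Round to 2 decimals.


Shape: cylinder
Radius r = 8 ft, Height h = 5 ft
Formula: V = pi * r^2 * h
r^2 = 64
V = pi * 64 * 5
V = 320 * pi
V = 1005.31
1005.31 ft^3


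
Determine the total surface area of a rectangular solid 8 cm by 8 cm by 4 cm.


Shape: rectangular prism
l = 8 cm, w = 8 cm, h = 4 cm
Formula: SA = 2(lw + lh + wh)
lw = 64, lh = 32, wh = 32
lw + lh + wh = 128
SA = 2 * 128
SA = 256
256 cm^2


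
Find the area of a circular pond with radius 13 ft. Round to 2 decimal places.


Shape: circle
Radius r = 13 ft
Formula: A = pi * r^2
r^2 = 13^2 = 169
A = pi * 169
A = 530.93
530.93 ft^2


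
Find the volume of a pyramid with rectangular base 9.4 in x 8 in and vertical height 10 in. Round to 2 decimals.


Shape: rectangular pyramid
Base: 9.4 in x 8 in, Height h = 10 in
Formula: V = (1/3) * base_area * h
base_area = 9.4 * 8 = 75.2
base_area * h = 75.2 * 10 = 752
V = 752 / 3
V = 250.67
250.67 in^3


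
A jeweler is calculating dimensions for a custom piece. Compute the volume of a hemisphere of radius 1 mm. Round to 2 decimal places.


Shape: hemisphere (half of a sphere)
Radius r = 1 mm
Formula: V = (1/2) * (4/3) * pi * r^3 = (2/3) * pi * r^3
r^3 = 1
(2/3) * 1 = 0.666667
V = 0.666667 * pi
V = 2.09
2.09 mm^3


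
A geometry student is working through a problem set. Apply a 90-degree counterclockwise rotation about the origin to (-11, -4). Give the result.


Transformation: rotation about the origin
Original point: (-11, -4)
Rule for 90 deg counterclockwise: (x, y) -> (-y, x)
Apply: (-11, -4) -> (4, -11)
(4, -11)


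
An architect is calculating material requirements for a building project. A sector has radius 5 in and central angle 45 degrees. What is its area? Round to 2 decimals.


Shape: circular sector
Radius r = 5 in, Angle = 45 degrees
Formula: A = (angle/360) * pi * r^2
r^2 = 25
Fraction of circle = 45/360
A = (45/360) * pi * 25
A = 3.125 * pi
A = 9.82
9.82 in^2


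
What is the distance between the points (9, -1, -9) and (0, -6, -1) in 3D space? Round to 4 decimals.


3D distance between two points
P1 = (9, -1, -9), P2 = (0, -6, -1)
Formula: d = sqrt((x2-x1)^2 + (y2-y1)^2 + (z2-z1)^2)
dx = 0 - 9 = -9
dy = -6 - -1 = -5
dz = -1 - -9 = 8
dx^2 + dy^2 + dz^2 = 81 + 25 + 64 = 170
d = sqrt(170)
d = 13.0384
13.0384 units


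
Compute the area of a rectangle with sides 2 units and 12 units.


Shape: rectangle
Length l = 2 units, Width w = 12 units
Formula: A = l * w
A = 2 * 12
A = 24
24 units^2


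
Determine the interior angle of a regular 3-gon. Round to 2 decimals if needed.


Shape: regular triangle (3 sides)
Formula: interior angle = (n - 2) * 180 / n
(n - 2) = 1
(n - 2) * 180 = 180
angle = 180 / 3
angle = 60
60 degrees


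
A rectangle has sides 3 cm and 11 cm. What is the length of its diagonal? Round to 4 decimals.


Shape: rectangle (diagonal via Pythagoras)
Sides: 3 cm and 11 cm
Formula: d = sqrt(l^2 + w^2)
l^2 = 9, w^2 = 121
l^2 + w^2 = 130
d = sqrt(130)
d = 11.4018
11.4018 cm


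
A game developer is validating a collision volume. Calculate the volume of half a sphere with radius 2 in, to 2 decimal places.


Shape: hemisphere (half of a sphere)
Radius r = 2 in
Formula: V = (1/2) * (4/3) * pi * r^3 = (2/3) * pi * r^3
r^3 = 8
(2/3) * 8 = 5.333333
V = 5.333333 * pi
V = 16.76
16.76 in^3


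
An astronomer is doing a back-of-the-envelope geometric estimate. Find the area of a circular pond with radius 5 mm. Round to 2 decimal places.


Shape: circle
Radius r = 5 mm
Formula: A = pi * r^2
r^2 = 5^2 = 25
A = pi * 25
A = 78.54
78.54 mm^2


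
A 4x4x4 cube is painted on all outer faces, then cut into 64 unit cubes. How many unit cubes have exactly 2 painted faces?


Large cube: 4 x 4 x 4, cut into unit cubes.
n = 4, so n - 2 = 2
Cubes with 2 painted faces lie along the edges, excluding corners.
A cube has 12 edges; each contributes (n - 2) = 2 such cubes.
Count = 12 * 2 = 24
24 unit cubes


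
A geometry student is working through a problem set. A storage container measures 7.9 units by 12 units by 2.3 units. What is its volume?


Shape: rectangular prism
l = 7.9 units, w = 12 units, h = 2.3 units
Formula: V = l * w * h
V = 7.9 * 12 * 2.3
V = 94.8 * 2.3
V = 218.04
218.04 units^3


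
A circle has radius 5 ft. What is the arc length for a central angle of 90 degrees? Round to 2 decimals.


Shape: circular arc
Radius r = 5 ft, Angle = 90 degrees
Formula: L = (angle/360) * 2 * pi * r
2 * pi * r = 10 * pi
L = (90/360) * 10 * pi
L = 2.5 * pi
L = 7.85
7.85 ft


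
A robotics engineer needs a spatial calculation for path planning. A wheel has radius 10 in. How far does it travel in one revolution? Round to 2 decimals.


Shape: circle
Radius r = 10 in
Formula: C = 2 * pi * r
C = 2 * pi * 10
C = 20 * pi
C = 62.83
62.83 in


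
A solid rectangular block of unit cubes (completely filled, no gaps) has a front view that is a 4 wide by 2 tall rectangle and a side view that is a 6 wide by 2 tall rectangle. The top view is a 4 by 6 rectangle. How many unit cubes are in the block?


Orthographic views of a solid rectangular block:
Front view 4 x 2 -> length = 4, height = 2
Side view 6 x 2 -> width = 6, height = 2 (consistent)
Top view 4 x 6 -> confirms length = 4, width = 6
The block is 4 x 6 x 2.
Total unit cubes = 4 * 6 * 2 = 48
48 unit cubes


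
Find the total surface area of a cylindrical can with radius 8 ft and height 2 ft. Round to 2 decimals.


Shape: closed cylinder
Radius r = 8 ft, Height h = 2 ft
Formula: SA = 2*pi*r^2 + 2*pi*r*h = 2*pi*r*(r + h)
r + h = 10
2 * r * (r + h) = 2 * 8 * 10 = 160
SA = 160 * pi
SA = 502.65
502.65 ft^2


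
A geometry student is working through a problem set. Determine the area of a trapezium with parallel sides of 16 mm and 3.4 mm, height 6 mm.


Shape: trapezoid
Parallel sides a = 16 mm, b = 3.4 mm; Height h = 6 mm
Formula: A = (a + b) * h / 2
a + b = 16 + 3.4 = 19.4
A = 19.4 * 6 / 2
A = 116.4 / 2
A = 58.2
58.2 mm^2


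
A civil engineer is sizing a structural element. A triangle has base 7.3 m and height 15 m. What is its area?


Shape: triangle
Base b = 7.3 m, Height h = 15 m
Formula: A = (1/2) * b * h
A = 0.5 * 7.3 * 15
A = 0.5 * 109.5
A = 54.75
54.75 m^2


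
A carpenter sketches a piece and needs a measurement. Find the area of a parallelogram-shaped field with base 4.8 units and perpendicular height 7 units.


Shape: parallelogram
Base b = 4.8 units, Height h = 7 units
Formula: A = b * h
A = 4.8 * 7
A = 33.6
33.6 units^2


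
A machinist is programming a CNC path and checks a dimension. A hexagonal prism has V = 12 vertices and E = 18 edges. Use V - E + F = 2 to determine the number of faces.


Polyhedron: hexagonal prism
Euler's formula for convex polyhedra: V - E + F = 2
Given: V = 12 vertices and E = 18 edges
Solve for F:
F = 2 + E - V = 2 + 18 - 12 = 8
8 faces


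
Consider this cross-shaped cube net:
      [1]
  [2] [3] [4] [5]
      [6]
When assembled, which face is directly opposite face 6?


Net: cross layout. Take square 3 as the base (bottom).
Fold the four squares in the horizontal row up around 3: 2 -> left, 4 -> right, 5 wraps to the top.
Fold 1 and 6 up from 3: 1 -> back, 6 -> front.
Opposite pairs are therefore: (1, 6), (2, 4), (3, 5).
Face 6 is opposite face 1.
face 1


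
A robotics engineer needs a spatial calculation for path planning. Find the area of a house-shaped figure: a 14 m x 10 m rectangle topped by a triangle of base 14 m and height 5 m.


Composite shape: rectangle + triangle
Rectangle area = 14 * 10 = 140
Triangle area = 0.5 * 14 * 5 = 35
Total = 140 + 35
Total = 175
175 m^2


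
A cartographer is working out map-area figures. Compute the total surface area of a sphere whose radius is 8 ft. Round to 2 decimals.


Shape: sphere
Radius r = 8 ft
Formula: SA = 4 * pi * r^2
r^2 = 64
SA = 4 * pi * 64
SA = 256 * pi
SA = 804.25
804.25 ft^2


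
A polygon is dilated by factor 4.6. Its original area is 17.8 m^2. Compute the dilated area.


Linear scale factor k = 4.6
Original area = 17.8 m^2
Rule: under a linear scaling by k, areas scale by k^2.
k^2 = 4.6^2 = 21.16
New area = 17.8 * 21.16
New area = 376.648
376.648 m^2


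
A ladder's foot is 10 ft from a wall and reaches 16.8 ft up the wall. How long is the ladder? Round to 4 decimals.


Shape: right triangle
Legs a = 10 ft, b = 16.8 ft
Formula: c = sqrt(a^2 + b^2)
a^2 = 100, b^2 = 282.24
a^2 + b^2 = 382.24
c = sqrt(382.24)
c = 19.551
19.551 ft


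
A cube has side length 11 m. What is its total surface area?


Shape: cube
Side s = 11 m
A cube has 6 square faces.
Formula: SA = 6 * s^2
s^2 = 121
SA = 6 * 121
SA = 726
726 m^2


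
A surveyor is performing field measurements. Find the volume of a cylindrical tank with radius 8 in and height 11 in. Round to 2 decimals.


Shape: cylinder
Radius r = 8 in, Height h = 11 in
Formula: V = pi * r^2 * h
r^2 = 64
V = pi * 64 * 11
V = 704 * pi
V = 2211.68
2211.68 in^3


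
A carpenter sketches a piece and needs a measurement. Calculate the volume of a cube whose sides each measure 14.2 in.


Shape: cube
Side s = 14.2 in
Formula: V = s^3
V = 14.2 * 14.2 * 14.2
V = 201.64 * 14.2
V = 2863.288
2863.288 in^3


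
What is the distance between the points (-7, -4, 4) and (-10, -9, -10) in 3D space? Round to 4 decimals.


3D distance between two points
P1 = (-7, -4, 4), P2 = (-10, -9, -10)
Formula: d = sqrt((x2-x1)^2 + (y2-y1)^2 + (z2-z1)^2)
dx = -10 - -7 = -3
dy = -9 - -4 = -5
dz = -10 - 4 = -14
dx^2 + dy^2 + dz^2 = 9 + 25 + 196 = 230
d = sqrt(230)
d = 15.1658
15.1658 units


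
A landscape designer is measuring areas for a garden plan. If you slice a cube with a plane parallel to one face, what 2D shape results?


Solid: cube
Cutting plane: parallel to one face
Visualize the intersection of the plane with the solid's surface.
The boundary of the cut region is a square.
square


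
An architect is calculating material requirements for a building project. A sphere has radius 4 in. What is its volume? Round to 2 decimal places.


Shape: sphere
Radius r = 4 in
Formula: V = (4/3) * pi * r^3
r^3 = 64
(4/3) * 64 = 85.333333
V = 85.333333 * pi
V = 268.08
268.08 in^3


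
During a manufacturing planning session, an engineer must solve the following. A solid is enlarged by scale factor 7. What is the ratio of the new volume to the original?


Linear scale factor k = 7
Rule: under a linear scaling by k, volumes scale by k^3.
k^3 = 7 * 7 * 7
k^3 = 49 * 7
k^3 = 343
Volume scales by a factor of 343.
343 (dimensionless)


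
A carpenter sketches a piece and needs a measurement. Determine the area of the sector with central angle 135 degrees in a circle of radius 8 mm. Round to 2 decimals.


Shape: circular sector
Radius r = 8 mm, Angle = 135 degrees
Formula: A = (angle/360) * pi * r^2
r^2 = 64
Fraction of circle = 135/360
A = (135/360) * pi * 64
A = 24 * pi
A = 75.4
75.4 mm^2


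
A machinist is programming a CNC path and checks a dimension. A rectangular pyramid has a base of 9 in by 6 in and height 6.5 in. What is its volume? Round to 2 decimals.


Shape: rectangular pyramid
Base: 9 in x 6 in, Height h = 6.5 in
Formula: V = (1/3) * base_area * h
base_area = 9 * 6 = 54
base_area * h = 54 * 6.5 = 351
V = 351 / 3
V = 117
117 in^3


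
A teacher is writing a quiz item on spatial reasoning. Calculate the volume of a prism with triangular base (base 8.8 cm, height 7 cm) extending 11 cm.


Shape: triangular prism
Triangle base = 8.8 cm, triangle height = 7 cm, prism length L = 11 cm
Formula: V = (1/2 * b * h_tri) * L
Cross-section area = 0.5 * 8.8 * 7 = 30.8
V = 30.8 * 11
V = 338.8
338.8 cm^3


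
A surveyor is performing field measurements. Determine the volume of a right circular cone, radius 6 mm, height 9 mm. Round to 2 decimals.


Shape: cone
Radius r = 6 mm, Height h = 9 mm
Formula: V = (1/3) * pi * r^2 * h
r^2 = 36
pi * r^2 * h = pi * 36 * 9 = 324 * pi
V = 324 * pi / 3
V = 339.29
339.29 mm^3


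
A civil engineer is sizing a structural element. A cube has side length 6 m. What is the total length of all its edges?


Shape: cube
Side s = 6 m
A cube has 12 edges, all equal.
Formula: total edge length = 12 * s
Total = 12 * 6
Total = 72
72 m


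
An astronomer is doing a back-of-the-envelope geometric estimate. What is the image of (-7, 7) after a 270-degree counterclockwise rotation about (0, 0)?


Transformation: rotation about the origin
Original point: (-7, 7)
Rule for 270 deg counterclockwise: (x, y) -> (y, -x)
Apply: (-7, 7) -> (7, 7)
(7, 7)


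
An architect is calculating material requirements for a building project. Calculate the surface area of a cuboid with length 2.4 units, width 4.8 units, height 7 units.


Shape: rectangular prism
l = 2.4 units, w = 4.8 units, h = 7 units
Formula: SA = 2(lw + lh + wh)
lw = 11.52, lh = 16.8, wh = 33.6
lw + lh + wh = 61.92
SA = 2 * 61.92
SA = 123.84
123.84 units^2


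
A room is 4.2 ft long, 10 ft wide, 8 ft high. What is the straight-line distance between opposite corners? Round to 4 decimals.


Shape: rectangular box (space diagonal)
l = 4.2 ft, w = 10 ft, h = 8 ft
Visualize: the diagonal of the base, then a right triangle with that diagonal and the height.
Formula: d = sqrt(l^2 + w^2 + h^2)
l^2 + w^2 + h^2 = 17.64 + 100 + 64 = 181.64
d = sqrt(181.64)
d = 13.4774
13.4774 ft


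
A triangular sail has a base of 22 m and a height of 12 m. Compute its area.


Shape: triangle
Base b = 22 m, Height h = 12 m
Formula: A = (1/2) * b * h
A = 0.5 * 22 * 12
A = 0.5 * 264
A = 132
132 m^2


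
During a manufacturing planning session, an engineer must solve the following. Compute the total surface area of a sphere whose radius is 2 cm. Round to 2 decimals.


Shape: sphere
Radius r = 2 cm
Formula: SA = 4 * pi * r^2
r^2 = 4
SA = 4 * pi * 4
SA = 16 * pi
SA = 50.27
50.27 cm^2


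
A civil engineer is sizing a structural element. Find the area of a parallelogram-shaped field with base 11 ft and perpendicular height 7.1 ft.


Shape: parallelogram
Base b = 11 ft, Height h = 7.1 ft
Formula: A = b * h
A = 11 * 7.1
A = 78.1
78.1 ft^2


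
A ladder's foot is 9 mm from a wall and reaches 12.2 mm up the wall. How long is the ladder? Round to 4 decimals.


Shape: right triangle
Legs a = 9 mm, b = 12.2 mm
Formula: c = sqrt(a^2 + b^2)
a^2 = 81, b^2 = 148.84
a^2 + b^2 = 229.84
c = sqrt(229.84)
c = 15.1605
15.1605 mm


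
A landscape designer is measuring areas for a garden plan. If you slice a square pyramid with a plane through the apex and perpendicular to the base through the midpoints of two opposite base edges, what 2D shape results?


Solid: square pyramid
Cutting plane: through the apex and perpendicular to the base through the midpoints of two opposite base edges
Visualize the intersection of the plane with the solid's surface.
The boundary of the cut region is a isosceles triangle.
isosceles triangle


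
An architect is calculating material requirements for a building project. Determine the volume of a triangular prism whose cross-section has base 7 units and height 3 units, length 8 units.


Shape: triangular prism
Triangle base = 7 units, triangle height = 3 units, prism length L = 8 units
Formula: V = (1/2 * b * h_tri) * L
Cross-section area = 0.5 * 7 * 3 = 10.5
V = 10.5 * 8
V = 84
84 units^3


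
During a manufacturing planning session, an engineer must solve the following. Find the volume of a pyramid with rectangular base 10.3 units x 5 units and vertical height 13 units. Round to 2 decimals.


Shape: rectangular pyramid
Base: 10.3 units x 5 units, Height h = 13 units
Formula: V = (1/3) * base_area * h
base_area = 10.3 * 5 = 51.5
base_area * h = 51.5 * 13 = 669.5
V = 669.5 / 3
V = 223.17
223.17 units^3


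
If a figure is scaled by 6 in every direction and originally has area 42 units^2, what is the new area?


Linear scale factor k = 6
Original area = 42 units^2
Rule: under a linear scaling by k, areas scale by k^2.
k^2 = 6^2 = 36
New area = 42 * 36
New area = 1512
1512 units^2


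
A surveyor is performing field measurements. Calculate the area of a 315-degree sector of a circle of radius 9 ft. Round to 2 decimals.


Shape: circular sector
Radius r = 9 ft, Angle = 315 degrees
Formula: A = (angle/360) * pi * r^2
r^2 = 81
Fraction of circle = 315/360
A = (315/360) * pi * 81
A = 70.875 * pi
A = 222.66
222.66 ft^2


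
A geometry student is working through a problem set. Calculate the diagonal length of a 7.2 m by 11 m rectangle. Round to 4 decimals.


Shape: rectangle (diagonal via Pythagoras)
Sides: 7.2 m and 11 m
Formula: d = sqrt(l^2 + w^2)
l^2 = 51.84, w^2 = 121
l^2 + w^2 = 172.84
d = sqrt(172.84)
d = 13.1469
13.1469 m


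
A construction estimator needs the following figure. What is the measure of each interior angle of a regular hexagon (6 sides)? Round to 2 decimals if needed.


Shape: regular hexagon (6 sides)
Formula: interior angle = (n - 2) * 180 / n
(n - 2) = 4
(n - 2) * 180 = 720
angle = 720 / 6
angle = 120
120 degrees


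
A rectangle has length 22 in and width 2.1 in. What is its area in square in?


Shape: rectangle
Length l = 22 in, Width w = 2.1 in
Formula: A = l * w
A = 22 * 2.1
A = 46.2
46.2 in^2


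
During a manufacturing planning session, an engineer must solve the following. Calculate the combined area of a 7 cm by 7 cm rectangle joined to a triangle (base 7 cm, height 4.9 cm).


Composite shape: rectangle + triangle
Rectangle area = 7 * 7 = 49
Triangle area = 0.5 * 7 * 4.9 = 17.15
Total = 49 + 17.15
Total = 66.15
66.15 cm^2


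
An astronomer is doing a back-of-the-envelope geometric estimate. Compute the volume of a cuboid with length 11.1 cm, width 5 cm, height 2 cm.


Shape: rectangular prism
l = 11.1 cm, w = 5 cm, h = 2 cm
Formula: V = l * w * h
V = 11.1 * 5 * 2
V = 55.5 * 2
V = 111
111 cm^3


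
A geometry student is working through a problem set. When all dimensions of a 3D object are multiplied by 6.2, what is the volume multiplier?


Linear scale factor k = 6.2
Rule: under a linear scaling by k, volumes scale by k^3.
k^3 = 6.2 * 6.2 * 6.2
k^3 = 38.44 * 6.2
k^3 = 238.328
Volume scales by a factor of 238.328.
238.328 (dimensionless)


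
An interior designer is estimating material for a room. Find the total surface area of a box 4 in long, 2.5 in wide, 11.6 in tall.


Shape: rectangular prism
l = 4 in, w = 2.5 in, h = 11.6 in
Formula: SA = 2(lw + lh + wh)
lw = 10, lh = 46.4, wh = 29
lw + lh + wh = 85.4
SA = 2 * 85.4
SA = 170.8
170.8 in^2


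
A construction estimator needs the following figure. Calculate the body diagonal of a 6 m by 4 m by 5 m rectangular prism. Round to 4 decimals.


Shape: rectangular box (space diagonal)
l = 6 m, w = 4 m, h = 5 m
Visualize: the diagonal of the base, then a right triangle with that diagonal and the height.
Formula: d = sqrt(l^2 + w^2 + h^2)
l^2 + w^2 + h^2 = 36 + 16 + 25 = 77
d = sqrt(77)
d = 8.775
8.775 m


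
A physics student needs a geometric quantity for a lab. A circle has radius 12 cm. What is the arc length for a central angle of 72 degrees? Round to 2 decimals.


Shape: circular arc
Radius r = 12 cm, Angle = 72 degrees
Formula: L = (angle/360) * 2 * pi * r
2 * pi * r = 24 * pi
L = (72/360) * 24 * pi
L = 4.8 * pi
L = 15.08
15.08 cm


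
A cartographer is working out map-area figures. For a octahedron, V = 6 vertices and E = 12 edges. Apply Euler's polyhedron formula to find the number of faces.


Polyhedron: octahedron
Euler's formula for convex polyhedra: V - E + F = 2
Given: V = 6 vertices and E = 12 edges
Solve for F:
F = 2 + E - V = 2 + 12 - 6 = 8
8 faces


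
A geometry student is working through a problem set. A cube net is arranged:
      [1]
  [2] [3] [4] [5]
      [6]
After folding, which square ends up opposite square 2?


Net: cross layout. Take square 3 as the base (bottom).
Fold the four squares in the horizontal row up around 3: 2 -> left, 4 -> right, 5 wraps to the top.
Fold 1 and 6 up from 3: 1 -> back, 6 -> front.
Opposite pairs are therefore: (1, 6), (2, 4), (3, 5).
Face 2 is opposite face 4.
face 4


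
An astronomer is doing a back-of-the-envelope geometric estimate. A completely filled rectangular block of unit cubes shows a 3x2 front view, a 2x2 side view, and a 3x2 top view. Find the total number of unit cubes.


Orthographic views of a solid rectangular block:
Front view 3 x 2 -> length = 3, height = 2
Side view 2 x 2 -> width = 2, height = 2 (consistent)
Top view 3 x 2 -> confirms length = 3, width = 2
The block is 3 x 2 x 2.
Total unit cubes = 3 * 2 * 2 = 12
12 unit cubes


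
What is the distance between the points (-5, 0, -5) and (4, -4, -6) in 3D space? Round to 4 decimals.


3D distance between two points
P1 = (-5, 0, -5), P2 = (4, -4, -6)
Formula: d = sqrt((x2-x1)^2 + (y2-y1)^2 + (z2-z1)^2)
dx = 4 - -5 = 9
dy = -4 - 0 = -4
dz = -6 - -5 = -1
dx^2 + dy^2 + dz^2 = 81 + 16 + 1 = 98
d = sqrt(98)
d = 9.8995
9.8995 units


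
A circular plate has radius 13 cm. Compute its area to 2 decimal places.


Shape: circle
Radius r = 13 cm
Formula: A = pi * r^2
r^2 = 13^2 = 169
A = pi * 169
A = 530.93
530.93 cm^2


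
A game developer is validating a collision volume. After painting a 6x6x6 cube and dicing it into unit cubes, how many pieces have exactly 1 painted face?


Large cube: 6 x 6 x 6, cut into unit cubes.
n = 6, so n - 2 = 4
Cubes with 1 painted face lie in the interior of each face.
A cube has 6 faces; each contributes (n - 2)^2 = 16 such cubes.
Count = 6 * 16 = 96
96 unit cubes


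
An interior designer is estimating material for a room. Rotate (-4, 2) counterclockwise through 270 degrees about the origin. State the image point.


Transformation: rotation about the origin
Original point: (-4, 2)
Rule for 270 deg counterclockwise: (x, y) -> (y, -x)
Apply: (-4, 2) -> (2, 4)
(2, 4)


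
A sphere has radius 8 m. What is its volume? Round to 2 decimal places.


Shape: sphere
Radius r = 8 m
Formula: V = (4/3) * pi * r^3
r^3 = 512
(4/3) * 512 = 682.666667
V = 682.666667 * pi
V = 2144.66
2144.66 m^3


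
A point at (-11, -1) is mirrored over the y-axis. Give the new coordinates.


Transformation: reflection
Original point: (-11, -1)
Rule for reflection over the y-axis: (x, y) -> (-x, y)
Apply: (-11, -1) -> (11, -1)
(11, -1)


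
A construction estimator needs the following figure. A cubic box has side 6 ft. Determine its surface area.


Shape: cube
Side s = 6 ft
A cube has 6 square faces.
Formula: SA = 6 * s^2
s^2 = 36
SA = 6 * 36
SA = 216
216 ft^2


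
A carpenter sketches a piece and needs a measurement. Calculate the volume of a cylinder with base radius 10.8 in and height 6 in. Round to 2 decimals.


Shape: cylinder
Radius r = 10.8 in, Height h = 6 in
Formula: V = pi * r^2 * h
r^2 = 116.64
V = pi * 116.64 * 6
V = 699.84 * pi
V = 2198.61
2198.61 in^3


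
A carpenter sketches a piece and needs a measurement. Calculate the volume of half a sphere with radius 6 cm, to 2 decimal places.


Shape: hemisphere (half of a sphere)
Radius r = 6 cm
Formula: V = (1/2) * (4/3) * pi * r^3 = (2/3) * pi * r^3
r^3 = 216
(2/3) * 216 = 144
V = 144 * pi
V = 452.39
452.39 cm^3


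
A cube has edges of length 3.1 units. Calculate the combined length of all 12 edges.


Shape: cube
Side s = 3.1 units
A cube has 12 edges, all equal.
Formula: total edge length = 12 * s
Total = 12 * 3.1
Total = 37.2
37.2 units


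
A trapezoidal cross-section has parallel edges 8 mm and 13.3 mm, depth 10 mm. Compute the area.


Shape: trapezoid
Parallel sides a = 8 mm, b = 13.3 mm; Height h = 10 mm
Formula: A = (a + b) * h / 2
a + b = 8 + 13.3 = 21.3
A = 21.3 * 10 / 2
A = 213 / 2
A = 106.5
106.5 mm^2


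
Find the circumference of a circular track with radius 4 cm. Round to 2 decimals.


Shape: circle
Radius r = 4 cm
Formula: C = 2 * pi * r
C = 2 * pi * 4
C = 8 * pi
C = 25.13
25.13 cm


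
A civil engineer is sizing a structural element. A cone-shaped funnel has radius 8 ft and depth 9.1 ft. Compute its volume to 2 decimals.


Shape: cone
Radius r = 8 ft, Height h = 9.1 ft
Formula: V = (1/3) * pi * r^2 * h
r^2 = 64
pi * r^2 * h = pi * 64 * 9.1 = 582.4 * pi
V = 582.4 * pi / 3
V = 609.89
609.89 ft^3


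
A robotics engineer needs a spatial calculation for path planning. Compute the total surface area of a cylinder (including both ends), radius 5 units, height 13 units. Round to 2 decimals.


Shape: closed cylinder
Radius r = 5 units, Height h = 13 units
Formula: SA = 2*pi*r^2 + 2*pi*r*h = 2*pi*r*(r + h)
r + h = 18
2 * r * (r + h) = 2 * 5 * 18 = 180
SA = 180 * pi
SA = 565.49
565.49 units^2


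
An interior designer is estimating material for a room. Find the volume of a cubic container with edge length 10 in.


Shape: cube
Side s = 10 in
Formula: V = s^3
V = 10 * 10 * 10
V = 100 * 10
V = 1000
1000 in^3


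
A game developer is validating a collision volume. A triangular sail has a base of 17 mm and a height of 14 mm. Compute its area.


Shape: triangle
Base b = 17 mm, Height h = 14 mm
Formula: A = (1/2) * b * h
A = 0.5 * 17 * 14
A = 0.5 * 238
A = 119
119 mm^2


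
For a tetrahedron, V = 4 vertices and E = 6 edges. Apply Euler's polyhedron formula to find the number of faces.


Polyhedron: tetrahedron
Euler's formula for convex polyhedra: V - E + F = 2
Given: V = 4 vertices and E = 6 edges
Solve for F:
F = 2 + E - V = 2 + 6 - 4 = 4
4 faces


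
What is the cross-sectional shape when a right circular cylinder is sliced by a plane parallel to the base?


Solid: right circular cylinder
Cutting plane: parallel to the base
Visualize the intersection of the plane with the solid's surface.
The boundary of the cut region is a circle.
circle
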